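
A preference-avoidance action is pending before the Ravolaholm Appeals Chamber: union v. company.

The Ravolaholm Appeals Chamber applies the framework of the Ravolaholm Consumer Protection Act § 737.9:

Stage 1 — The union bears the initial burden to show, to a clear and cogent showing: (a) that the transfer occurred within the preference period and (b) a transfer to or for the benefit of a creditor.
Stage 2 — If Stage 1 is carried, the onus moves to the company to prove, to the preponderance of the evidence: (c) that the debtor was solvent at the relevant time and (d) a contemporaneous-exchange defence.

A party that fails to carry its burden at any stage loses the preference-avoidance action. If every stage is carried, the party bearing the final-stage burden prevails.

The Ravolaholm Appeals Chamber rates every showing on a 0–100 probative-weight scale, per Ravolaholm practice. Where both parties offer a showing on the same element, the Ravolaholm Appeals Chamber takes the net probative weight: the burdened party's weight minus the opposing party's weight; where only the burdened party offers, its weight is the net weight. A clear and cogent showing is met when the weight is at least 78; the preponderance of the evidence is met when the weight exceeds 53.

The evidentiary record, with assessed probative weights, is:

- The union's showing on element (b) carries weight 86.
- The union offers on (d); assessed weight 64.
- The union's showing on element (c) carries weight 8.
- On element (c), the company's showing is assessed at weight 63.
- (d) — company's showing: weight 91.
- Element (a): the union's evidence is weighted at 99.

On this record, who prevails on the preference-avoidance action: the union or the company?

Stage 1 — burden on union; standard: a clear and cogent showing (weight is at least 78).
    (a): 99 ≥ 78 [met]
    (b): 86 ≥ 78 [met]
  Stage 1 is satisfied; the onus moves to the company.
Stage 2 — burden on company; standard: the preponderance of the evidence (weight exceeds 53).
    (c): 63 − 8 = 55 > 53 [met]
    (d): 91 − 64 = 27 ≤ 53 [not met]
  Not every element is met, so the company fails to carry Stage 2.
The analysis ends at Stage 2; the union prevails.

union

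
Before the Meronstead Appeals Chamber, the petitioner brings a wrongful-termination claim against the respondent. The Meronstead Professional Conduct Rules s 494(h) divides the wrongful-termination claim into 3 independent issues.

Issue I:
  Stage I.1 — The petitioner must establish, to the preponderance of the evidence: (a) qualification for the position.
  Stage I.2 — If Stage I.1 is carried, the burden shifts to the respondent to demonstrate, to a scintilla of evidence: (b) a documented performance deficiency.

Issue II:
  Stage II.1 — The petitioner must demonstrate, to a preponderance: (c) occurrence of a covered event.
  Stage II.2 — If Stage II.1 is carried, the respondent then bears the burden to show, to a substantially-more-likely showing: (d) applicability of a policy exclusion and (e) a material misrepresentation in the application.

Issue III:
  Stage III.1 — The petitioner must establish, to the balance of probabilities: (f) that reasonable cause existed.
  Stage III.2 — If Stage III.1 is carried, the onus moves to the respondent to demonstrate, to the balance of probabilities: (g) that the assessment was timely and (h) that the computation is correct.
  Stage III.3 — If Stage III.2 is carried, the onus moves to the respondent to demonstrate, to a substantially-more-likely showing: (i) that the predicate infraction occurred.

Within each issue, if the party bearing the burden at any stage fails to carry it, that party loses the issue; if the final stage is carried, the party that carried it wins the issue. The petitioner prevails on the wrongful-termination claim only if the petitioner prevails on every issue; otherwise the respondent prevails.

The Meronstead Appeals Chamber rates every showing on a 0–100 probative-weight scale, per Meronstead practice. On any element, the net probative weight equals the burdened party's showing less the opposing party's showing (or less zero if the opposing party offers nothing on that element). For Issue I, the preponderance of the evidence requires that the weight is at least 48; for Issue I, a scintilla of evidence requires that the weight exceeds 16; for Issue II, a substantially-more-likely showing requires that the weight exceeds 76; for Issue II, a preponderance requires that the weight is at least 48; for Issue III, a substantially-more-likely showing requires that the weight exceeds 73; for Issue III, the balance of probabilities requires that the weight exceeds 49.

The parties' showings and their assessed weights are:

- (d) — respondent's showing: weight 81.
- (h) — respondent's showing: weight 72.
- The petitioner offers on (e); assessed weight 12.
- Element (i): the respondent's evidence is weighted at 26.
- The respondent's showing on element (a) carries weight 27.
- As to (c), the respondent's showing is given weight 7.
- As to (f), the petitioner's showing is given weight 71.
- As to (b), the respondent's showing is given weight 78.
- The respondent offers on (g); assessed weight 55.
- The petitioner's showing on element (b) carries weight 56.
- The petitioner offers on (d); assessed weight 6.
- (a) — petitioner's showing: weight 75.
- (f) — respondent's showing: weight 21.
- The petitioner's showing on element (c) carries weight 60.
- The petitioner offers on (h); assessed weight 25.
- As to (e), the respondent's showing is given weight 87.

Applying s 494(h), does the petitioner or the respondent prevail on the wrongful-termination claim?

respondent

— Issue I —
Stage I.1 — burden on petitioner; standard: the preponderance of the evidence (weight is at least 48).
    (a): 75 − 27 = 48 ≥ 48 [met]
  All elements met. The burden passes to the respondent.
Stage I.2 — burden on respondent; standard: a scintilla of evidence (weight exceeds 16).
    (b): 78 − 56 = 22 > 16 [met]
  The respondent carries the last stage.
All stages carried — the respondent prevails on this issue.
— Issue II —
Stage II.1 (petitioner, a preponderance, weight is at least 48): (c) net 60−7=53 ≥ 48 — meets.
  All elements met. The burden passes to the respondent.
Stage II.2 (respondent, a substantially-more-likely showing, weight exceeds 76): (d) net 81−6=75 ≤ 76 — fails; (e) net 87−12=75 ≤ 76 — fails.
  The respondent does not carry Stage II.2.
The petitioner prevails on this issue.
— Issue III —
Stage III.1 — burden on petitioner; standard: the balance of probabilities (weight exceeds 49).
    (f): 71 − 21 = 50 > 49 [met]
  Stage III.1 carried; the burden shifts to the respondent.
Stage III.2 — burden on respondent; standard: the balance of probabilities (weight exceeds 49).
    (g): 55 > 49 [met]
    (h): 72 − 25 = 47 ≤ 49 [not met]
  Stage III.2 not carried; the respondent fails its burden.
So the petitioner prevails on this issue.
Per-issue: Issue I → respondent; Issue II → petitioner; Issue III → petitioner. The petitioner must prevail on every issue; overall, the respondent prevails.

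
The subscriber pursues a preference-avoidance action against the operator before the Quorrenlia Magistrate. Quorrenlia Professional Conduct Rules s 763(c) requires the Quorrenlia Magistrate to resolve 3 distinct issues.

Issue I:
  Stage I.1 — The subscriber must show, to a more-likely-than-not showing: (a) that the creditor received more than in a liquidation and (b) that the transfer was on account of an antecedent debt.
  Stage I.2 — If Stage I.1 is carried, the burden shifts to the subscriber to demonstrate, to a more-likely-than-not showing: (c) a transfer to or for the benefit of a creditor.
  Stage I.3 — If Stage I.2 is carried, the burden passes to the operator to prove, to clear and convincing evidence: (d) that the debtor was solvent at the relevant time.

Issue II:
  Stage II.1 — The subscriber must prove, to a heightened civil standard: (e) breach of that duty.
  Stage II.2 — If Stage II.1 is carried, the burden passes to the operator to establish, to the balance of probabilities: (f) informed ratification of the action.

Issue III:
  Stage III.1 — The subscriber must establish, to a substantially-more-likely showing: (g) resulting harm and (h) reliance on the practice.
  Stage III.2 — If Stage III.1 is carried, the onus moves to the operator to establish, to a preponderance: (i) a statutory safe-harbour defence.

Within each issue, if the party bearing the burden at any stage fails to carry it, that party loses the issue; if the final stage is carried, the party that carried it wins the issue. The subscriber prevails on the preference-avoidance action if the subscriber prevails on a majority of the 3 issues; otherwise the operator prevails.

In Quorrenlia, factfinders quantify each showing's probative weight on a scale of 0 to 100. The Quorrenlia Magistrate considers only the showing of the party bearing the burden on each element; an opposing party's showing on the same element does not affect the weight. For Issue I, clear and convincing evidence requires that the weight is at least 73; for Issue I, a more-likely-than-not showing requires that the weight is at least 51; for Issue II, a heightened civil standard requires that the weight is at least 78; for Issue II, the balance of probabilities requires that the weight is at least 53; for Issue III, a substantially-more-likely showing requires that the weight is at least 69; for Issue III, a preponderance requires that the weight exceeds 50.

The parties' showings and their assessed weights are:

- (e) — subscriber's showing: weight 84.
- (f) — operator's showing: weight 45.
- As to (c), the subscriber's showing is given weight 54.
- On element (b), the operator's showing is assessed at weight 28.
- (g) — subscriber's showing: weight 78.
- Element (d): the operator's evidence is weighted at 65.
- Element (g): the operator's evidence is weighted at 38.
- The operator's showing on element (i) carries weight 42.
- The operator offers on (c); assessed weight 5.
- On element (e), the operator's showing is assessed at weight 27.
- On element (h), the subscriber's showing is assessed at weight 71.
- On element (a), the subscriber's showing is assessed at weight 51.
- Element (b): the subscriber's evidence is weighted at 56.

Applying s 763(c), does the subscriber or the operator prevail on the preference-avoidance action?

— Issue I —
Stage I.1 (subscriber, a more-likely-than-not showing, weight is at least 51): (a) 51 ≥ 51 — meets; (b) 56 (operator's 28 disregarded) ≥ 51 — meets.
  Stage I.1 is satisfied; the subscriber continues to bear the burden.
Stage I.2 (subscriber, a more-likely-than-not showing, weight is at least 51): (c) 54 (operator's 5 disregarded) ≥ 51 — meets.
  All elements met. The burden passes to the operator.
Stage I.3 (operator, clear and convincing evidence, weight is at least 73): (d) 65 < 73 — fails.
  Stage I.3 not carried; the operator fails its burden.
So the subscriber prevails on this issue.
— Issue II —
Stage II.1 (subscriber, a heightened civil standard, weight is at least 78): (e) 84 (operator's 27 disregarded) ≥ 78 — meets.
  The subscriber carries Stage II.1; the operator now bears the burden.
Stage II.2 (operator, the balance of probabilities, weight is at least 53): (f) 45 < 53 — fails.
  The operator does not carry Stage II.2.
The analysis ends at Stage II.2; the subscriber prevails on this issue.
— Issue III —
At Stage III.1 the subscriber must meet a substantially-more-likely showing (weight is at least 69): on (g) the weight is 78 (the operator's 38 is given no effect), which does reach 69, so (g) meets the standard; on (h) the weight is 71, ≥ 69, so (h) meets the standard.
  Stage III.1 is satisfied; the onus moves to the operator.
At Stage III.2 the operator must meet a preponderance (weight exceeds 50): on (i) the weight is 42, which does not exceed 50, so (i) does not meet the standard.
  Stage III.2 not carried; the operator fails its burden.
So the subscriber prevails on this issue.
Per-issue: Issue I → subscriber; Issue II → subscriber; Issue III → subscriber. The subscriber must prevail on a majority of issues; overall, the subscriber prevails.

subscriber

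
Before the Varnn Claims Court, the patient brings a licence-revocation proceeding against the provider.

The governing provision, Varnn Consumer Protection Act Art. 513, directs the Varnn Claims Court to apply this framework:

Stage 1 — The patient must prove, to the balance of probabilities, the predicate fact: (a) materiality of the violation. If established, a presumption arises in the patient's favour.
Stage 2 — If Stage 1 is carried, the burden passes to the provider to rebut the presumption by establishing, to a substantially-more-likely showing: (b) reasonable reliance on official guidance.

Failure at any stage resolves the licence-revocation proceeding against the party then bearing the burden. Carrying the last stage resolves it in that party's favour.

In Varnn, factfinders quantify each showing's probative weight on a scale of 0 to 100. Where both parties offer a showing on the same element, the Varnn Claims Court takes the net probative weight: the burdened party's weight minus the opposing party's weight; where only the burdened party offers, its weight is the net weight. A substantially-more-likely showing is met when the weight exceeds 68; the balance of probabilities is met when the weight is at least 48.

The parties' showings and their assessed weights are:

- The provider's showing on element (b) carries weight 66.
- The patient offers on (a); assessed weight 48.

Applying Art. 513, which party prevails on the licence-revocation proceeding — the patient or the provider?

At Stage 1 the patient must meet the balance of probabilities (weight is at least 48): on (a) the weight is 48, ≥ 48, so (a) meets the standard.
  The patient carries Stage 1; the provider now bears the burden.
At Stage 2 the provider must meet a substantially-more-likely showing (weight exceeds 68): on (b) the weight is 66, ≤ 68, so (b) does not meet the standard.
  Stage 2 not carried; the provider fails its burden.
The patient prevails.

patient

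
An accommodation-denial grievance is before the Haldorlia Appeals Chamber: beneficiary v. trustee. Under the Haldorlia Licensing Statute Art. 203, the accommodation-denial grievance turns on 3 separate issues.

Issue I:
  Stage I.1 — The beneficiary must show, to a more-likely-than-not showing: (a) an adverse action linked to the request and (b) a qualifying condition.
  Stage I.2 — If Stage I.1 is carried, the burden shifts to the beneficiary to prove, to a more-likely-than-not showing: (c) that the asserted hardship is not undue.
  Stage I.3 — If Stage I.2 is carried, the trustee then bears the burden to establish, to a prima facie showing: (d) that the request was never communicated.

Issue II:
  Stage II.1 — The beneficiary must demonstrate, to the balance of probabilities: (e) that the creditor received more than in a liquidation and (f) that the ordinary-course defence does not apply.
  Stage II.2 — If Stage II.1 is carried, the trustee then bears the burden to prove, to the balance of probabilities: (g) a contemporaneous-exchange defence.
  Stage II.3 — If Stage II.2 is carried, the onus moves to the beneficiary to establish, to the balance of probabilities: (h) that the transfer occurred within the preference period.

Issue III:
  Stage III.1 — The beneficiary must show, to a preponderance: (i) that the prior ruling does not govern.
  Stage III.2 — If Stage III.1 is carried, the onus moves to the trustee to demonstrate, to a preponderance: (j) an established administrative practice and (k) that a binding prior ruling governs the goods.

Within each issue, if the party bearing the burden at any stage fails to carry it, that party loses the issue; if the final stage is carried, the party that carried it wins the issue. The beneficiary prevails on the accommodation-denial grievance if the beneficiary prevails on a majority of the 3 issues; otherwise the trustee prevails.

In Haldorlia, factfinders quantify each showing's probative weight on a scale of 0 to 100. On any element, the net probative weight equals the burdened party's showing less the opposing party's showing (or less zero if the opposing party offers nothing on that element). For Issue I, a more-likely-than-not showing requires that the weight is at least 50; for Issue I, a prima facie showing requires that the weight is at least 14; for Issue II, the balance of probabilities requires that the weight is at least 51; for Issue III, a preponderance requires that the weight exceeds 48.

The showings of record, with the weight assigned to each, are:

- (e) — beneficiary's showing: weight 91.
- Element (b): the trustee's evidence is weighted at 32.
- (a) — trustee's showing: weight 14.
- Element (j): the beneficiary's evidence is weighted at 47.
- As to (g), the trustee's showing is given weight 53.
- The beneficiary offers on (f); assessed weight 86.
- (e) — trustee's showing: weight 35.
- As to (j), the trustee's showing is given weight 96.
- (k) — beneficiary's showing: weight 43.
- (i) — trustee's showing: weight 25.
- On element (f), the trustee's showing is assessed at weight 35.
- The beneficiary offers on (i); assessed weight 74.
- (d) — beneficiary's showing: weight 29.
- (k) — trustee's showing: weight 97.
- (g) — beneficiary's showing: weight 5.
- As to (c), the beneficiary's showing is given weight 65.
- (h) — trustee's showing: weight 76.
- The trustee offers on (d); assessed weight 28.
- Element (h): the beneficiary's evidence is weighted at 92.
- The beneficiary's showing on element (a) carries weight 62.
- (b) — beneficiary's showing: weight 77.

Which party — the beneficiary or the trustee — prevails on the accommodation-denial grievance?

— Issue I —
Stage I.1 (beneficiary, a more-likely-than-not showing, weight is at least 50): (a) net 62−14=48 < 50 — fails; (b) net 77−32=45 < 50 — fails.
  Stage I.1 not carried; the beneficiary fails its burden.
So the trustee prevails on this issue.
— Issue II —
At Stage II.1 the beneficiary must meet the balance of probabilities (weight is at least 51): on (e) the weight is 91 less the opposing 35 gives net 56, ≥ 51, so (e) meets the standard; on (f) the weight is 86 less the opposing 35 gives net 51, which does reach 51, so (f) meets the standard.
  All elements met. The burden passes to the trustee.
At Stage II.2 the trustee must meet the balance of probabilities (weight is at least 51): on (g) the weight is 53 less the opposing 5 gives net 48, < 51, so (g) does not meet the standard.
  Not every element is met, so the trustee fails to carry Stage II.2.
So the beneficiary prevails on this issue.
— Issue III —
Stage III.1 — burden on beneficiary; standard: a preponderance (weight exceeds 48).
    (i): 74 − 25 = 49 > 48 [met]
  The beneficiary carries Stage III.1; the trustee now bears the burden.
Stage III.2 — burden on trustee; standard: a preponderance (weight exceeds 48).
    (j): 96 − 47 = 49 > 48 [met]
    (k): 97 − 43 = 54 > 48 [met]
  All elements met at the final stage.
All stages carried — the trustee prevails on this issue.
Per-issue: Issue I → trustee; Issue II → beneficiary; Issue III → trustee. The beneficiary must prevail on a majority of issues; overall, the trustee prevails.

trustee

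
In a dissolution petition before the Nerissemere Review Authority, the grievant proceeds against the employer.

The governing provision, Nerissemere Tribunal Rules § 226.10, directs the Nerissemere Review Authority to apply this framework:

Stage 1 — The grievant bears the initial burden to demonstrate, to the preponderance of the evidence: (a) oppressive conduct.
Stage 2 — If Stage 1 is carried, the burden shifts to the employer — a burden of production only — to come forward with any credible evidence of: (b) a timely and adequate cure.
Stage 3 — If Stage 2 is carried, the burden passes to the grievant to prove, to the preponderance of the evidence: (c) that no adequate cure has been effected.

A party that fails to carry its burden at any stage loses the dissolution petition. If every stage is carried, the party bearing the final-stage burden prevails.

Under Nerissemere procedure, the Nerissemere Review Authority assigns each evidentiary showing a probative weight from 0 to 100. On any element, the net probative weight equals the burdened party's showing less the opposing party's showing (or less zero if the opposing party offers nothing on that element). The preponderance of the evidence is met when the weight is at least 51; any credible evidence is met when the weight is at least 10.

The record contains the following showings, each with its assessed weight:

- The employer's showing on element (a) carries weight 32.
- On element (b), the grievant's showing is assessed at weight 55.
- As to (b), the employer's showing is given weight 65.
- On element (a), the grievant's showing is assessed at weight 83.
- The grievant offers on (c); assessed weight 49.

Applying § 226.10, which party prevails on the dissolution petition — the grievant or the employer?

Stage 1 — burden on grievant; standard: the preponderance of the evidence (weight is at least 51).
    (a): 83 − 32 = 51 ≥ 51 [met]
  All elements met. The burden passes to the employer.
Stage 2 — burden on employer; standard: any credible evidence (weight is at least 10).
    (b): 65 − 55 = 10 ≥ 10 [met]
  The employer carries Stage 2; the grievant now bears the burden.
Stage 3 — burden on grievant; standard: the preponderance of the evidence (weight is at least 51).
    (c): 49 < 51 [not met]
  Not every element is met, so the grievant fails to carry Stage 3.
The employer prevails.

employer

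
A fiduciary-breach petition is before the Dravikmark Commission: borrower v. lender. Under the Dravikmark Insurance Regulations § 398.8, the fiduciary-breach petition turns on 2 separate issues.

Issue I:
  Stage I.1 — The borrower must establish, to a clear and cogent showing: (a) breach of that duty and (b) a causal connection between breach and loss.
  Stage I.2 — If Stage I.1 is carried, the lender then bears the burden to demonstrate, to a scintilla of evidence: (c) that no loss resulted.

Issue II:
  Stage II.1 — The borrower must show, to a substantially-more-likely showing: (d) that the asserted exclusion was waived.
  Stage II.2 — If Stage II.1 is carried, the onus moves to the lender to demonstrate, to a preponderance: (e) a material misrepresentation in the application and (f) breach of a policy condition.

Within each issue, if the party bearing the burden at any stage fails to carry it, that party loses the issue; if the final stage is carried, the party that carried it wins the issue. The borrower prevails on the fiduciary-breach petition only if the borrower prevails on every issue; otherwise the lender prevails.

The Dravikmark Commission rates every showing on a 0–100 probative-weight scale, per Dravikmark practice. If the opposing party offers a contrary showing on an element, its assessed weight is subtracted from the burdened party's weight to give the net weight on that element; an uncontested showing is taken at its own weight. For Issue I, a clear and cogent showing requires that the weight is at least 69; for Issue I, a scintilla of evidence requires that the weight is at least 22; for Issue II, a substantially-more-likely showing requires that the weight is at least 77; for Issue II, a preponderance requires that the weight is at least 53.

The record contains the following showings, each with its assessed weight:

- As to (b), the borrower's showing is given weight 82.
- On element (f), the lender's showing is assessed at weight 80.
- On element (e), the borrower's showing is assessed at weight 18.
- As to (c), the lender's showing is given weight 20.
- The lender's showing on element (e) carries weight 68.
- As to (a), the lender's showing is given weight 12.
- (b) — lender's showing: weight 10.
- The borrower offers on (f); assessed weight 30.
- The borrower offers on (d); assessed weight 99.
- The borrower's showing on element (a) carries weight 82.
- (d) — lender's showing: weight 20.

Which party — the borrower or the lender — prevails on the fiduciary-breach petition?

— Issue I —
At Stage I.1 the borrower must meet a clear and cogent showing (weight is at least 69): on (a) the weight is 82 less the opposing 12 gives net 70, ≥ 69, so (a) meets the standard; on (b) the weight is 82 less the opposing 10 gives net 72, which does reach 69, so (b) meets the standard.
  Stage I.1 carried; the burden shifts to the lender.
At Stage I.2 the lender must meet a scintilla of evidence (weight is at least 22): on (c) the weight is 20, which does not reach 22, so (c) does not meet the standard.
  Not every element is met, so the lender fails to carry Stage I.2.
So the borrower prevails on this issue.
— Issue II —
Stage II.1 — burden on borrower; standard: a substantially-more-likely showing (weight is at least 77).
    (d): 99 − 20 = 79 ≥ 77 [met]
  Stage II.1 is satisfied; the onus moves to the lender.
Stage II.2 — burden on lender; standard: a preponderance (weight is at least 53).
    (e): 68 − 18 = 50 < 53 [not met]
    (f): 80 − 30 = 50 < 53 [not met]
  Not every element is met, so the lender fails to carry Stage II.2.
The borrower prevails on this issue.
Per-issue: Issue I → borrower; Issue II → borrower. The borrower must prevail on every issue; overall, the borrower prevails.

borrower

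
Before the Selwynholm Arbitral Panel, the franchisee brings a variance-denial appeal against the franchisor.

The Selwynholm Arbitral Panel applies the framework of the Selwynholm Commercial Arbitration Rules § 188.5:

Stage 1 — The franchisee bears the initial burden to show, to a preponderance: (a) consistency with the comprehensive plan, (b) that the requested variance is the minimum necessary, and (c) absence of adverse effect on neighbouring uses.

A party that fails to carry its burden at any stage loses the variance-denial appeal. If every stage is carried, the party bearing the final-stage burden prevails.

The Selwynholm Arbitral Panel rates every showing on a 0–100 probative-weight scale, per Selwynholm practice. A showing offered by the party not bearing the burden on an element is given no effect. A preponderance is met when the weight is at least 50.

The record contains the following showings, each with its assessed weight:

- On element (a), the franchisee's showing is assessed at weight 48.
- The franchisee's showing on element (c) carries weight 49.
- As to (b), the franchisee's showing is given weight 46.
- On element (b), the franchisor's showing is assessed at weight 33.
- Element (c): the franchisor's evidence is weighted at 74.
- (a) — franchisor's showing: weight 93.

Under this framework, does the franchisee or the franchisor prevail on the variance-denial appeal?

Stage 1 (franchisee, a preponderance, weight is at least 50): (a) 48 (franchisor's 93 disregarded) < 50 — fails; (b) 46 (franchisor's 33 disregarded) < 50 — fails; (c) 49 (franchisor's 74 disregarded) < 50 — fails.
  Not every element is met, so the franchisee fails to carry Stage 1.
The analysis ends at Stage 1; the franchisor prevails.

franchisor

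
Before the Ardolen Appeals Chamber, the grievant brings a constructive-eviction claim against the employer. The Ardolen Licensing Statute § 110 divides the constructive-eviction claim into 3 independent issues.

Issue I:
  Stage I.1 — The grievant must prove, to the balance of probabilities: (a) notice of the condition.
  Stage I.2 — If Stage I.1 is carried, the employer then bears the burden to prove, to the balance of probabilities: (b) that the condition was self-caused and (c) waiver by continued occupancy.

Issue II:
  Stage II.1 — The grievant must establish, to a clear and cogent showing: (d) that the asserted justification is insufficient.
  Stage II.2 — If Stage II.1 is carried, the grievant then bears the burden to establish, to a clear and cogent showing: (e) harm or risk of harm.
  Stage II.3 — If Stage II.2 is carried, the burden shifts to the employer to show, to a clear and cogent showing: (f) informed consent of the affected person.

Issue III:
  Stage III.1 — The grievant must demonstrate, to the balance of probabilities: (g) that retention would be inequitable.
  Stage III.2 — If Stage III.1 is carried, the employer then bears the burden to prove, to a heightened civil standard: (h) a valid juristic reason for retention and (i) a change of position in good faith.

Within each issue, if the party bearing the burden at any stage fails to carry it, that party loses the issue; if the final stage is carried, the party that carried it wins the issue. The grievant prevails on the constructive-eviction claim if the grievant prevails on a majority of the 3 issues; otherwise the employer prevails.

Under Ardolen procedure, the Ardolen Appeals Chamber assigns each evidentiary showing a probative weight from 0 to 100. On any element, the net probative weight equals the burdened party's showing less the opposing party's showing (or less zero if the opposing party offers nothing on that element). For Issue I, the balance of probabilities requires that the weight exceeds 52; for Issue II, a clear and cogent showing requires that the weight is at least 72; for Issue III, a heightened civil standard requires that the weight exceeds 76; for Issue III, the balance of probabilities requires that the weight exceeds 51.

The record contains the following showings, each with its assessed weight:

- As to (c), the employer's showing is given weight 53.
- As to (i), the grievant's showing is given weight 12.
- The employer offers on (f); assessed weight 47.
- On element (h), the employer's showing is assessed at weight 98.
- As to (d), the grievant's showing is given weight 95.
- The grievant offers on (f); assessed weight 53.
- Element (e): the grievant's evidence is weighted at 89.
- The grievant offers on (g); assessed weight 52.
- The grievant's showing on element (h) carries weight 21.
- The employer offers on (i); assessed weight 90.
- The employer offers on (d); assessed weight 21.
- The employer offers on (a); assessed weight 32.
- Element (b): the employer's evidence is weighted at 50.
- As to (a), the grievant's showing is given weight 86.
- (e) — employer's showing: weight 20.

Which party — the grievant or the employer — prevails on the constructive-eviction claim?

employer

— Issue I —
Stage I.1 (grievant, the balance of probabilities, weight exceeds 52): (a) net 86−32=54 > 52 — meets.
  All elements met. The burden passes to the employer.
Stage I.2 (employer, the balance of probabilities, weight exceeds 52): (b) 50 ≤ 52 — fails; (c) 53 > 52 — meets.
  Not every element is met, so the employer fails to carry Stage I.2.
So the grievant prevails on this issue.
— Issue II —
Stage II.1 — burden on grievant; standard: a clear and cogent showing (weight is at least 72).
    (d): 95 − 21 = 74 ≥ 72 [met]
  Stage II.1 is satisfied; the grievant continues to bear the burden.
Stage II.2 — burden on grievant; standard: a clear and cogent showing (weight is at least 72).
    (e): 89 − 20 = 69 < 72 [not met]
  The grievant does not carry Stage II.2.
The employer prevails on this issue.
— Issue III —
Stage III.1 (grievant, the balance of probabilities, weight exceeds 51): (g) 52 > 51 — meets.
  Stage III.1 is satisfied; the onus moves to the employer.
Stage III.2 (employer, a heightened civil standard, weight exceeds 76): (h) net 98−21=77 > 76 — meets; (i) net 90−12=78 > 76 — meets.
  Stage III.2 carried; the final stage is satisfied.
Every stage carried; the employer prevails on this issue.
Per-issue: Issue I → grievant; Issue II → employer; Issue III → employer. The grievant must prevail on a majority of issues; overall, the employer prevails.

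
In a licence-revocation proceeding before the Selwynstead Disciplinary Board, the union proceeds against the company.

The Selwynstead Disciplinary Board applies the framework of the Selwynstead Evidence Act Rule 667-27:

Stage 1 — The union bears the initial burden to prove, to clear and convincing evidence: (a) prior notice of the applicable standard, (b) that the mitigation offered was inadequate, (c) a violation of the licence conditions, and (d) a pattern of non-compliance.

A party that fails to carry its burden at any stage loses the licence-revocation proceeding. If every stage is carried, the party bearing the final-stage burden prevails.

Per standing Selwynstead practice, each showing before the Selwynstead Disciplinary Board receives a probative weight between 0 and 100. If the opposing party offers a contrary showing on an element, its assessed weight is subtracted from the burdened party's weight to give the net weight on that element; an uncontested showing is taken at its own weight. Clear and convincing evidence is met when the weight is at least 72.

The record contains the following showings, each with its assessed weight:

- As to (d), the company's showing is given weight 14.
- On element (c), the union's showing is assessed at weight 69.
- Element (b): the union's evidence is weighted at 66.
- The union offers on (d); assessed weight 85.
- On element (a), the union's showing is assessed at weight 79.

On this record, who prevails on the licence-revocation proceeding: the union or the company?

Stage 1 — burden on union; standard: clear and convincing evidence (weight is at least 72).
    (a): 79 ≥ 72 [met]
    (b): 66 < 72 [not met]
    (c): 69 < 72 [not met]
    (d): 85 − 14 = 71 < 72 [not met]
  Stage 1 not carried; the union fails its burden.
So the company prevails.

company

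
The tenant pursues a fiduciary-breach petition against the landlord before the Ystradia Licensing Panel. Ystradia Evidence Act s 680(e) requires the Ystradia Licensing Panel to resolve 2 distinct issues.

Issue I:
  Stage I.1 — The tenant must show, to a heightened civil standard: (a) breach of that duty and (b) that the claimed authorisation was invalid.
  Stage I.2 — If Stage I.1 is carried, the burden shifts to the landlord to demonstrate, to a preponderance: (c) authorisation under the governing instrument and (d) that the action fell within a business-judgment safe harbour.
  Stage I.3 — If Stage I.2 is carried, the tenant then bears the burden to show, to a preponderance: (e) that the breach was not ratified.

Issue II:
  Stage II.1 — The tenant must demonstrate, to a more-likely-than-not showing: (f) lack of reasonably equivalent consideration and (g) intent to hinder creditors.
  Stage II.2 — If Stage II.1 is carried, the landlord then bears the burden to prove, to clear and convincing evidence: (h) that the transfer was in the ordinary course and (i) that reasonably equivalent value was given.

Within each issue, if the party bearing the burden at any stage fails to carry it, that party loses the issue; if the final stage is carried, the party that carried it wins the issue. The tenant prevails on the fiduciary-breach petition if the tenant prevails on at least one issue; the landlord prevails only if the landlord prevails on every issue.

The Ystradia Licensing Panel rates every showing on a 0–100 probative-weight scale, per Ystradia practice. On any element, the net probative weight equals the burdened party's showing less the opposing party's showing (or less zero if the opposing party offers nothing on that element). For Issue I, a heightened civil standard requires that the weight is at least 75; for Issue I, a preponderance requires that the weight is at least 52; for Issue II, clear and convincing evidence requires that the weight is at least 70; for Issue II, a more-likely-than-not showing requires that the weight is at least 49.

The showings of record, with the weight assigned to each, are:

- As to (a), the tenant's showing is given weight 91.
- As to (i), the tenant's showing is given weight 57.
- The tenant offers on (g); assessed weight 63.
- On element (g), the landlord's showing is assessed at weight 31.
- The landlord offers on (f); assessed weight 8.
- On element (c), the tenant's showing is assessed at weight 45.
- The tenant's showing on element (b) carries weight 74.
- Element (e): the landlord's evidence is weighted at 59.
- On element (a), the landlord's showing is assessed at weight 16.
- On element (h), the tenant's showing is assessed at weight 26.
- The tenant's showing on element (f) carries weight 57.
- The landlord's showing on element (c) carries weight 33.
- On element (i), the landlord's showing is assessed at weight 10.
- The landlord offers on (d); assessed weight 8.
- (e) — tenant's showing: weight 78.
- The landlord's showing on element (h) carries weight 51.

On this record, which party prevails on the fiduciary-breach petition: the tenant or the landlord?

— Issue I —
Stage I.1 (tenant, a heightened civil standard, weight is at least 75): (a) net 91−16=75 ≥ 75 — meets; (b) 74 < 75 — fails.
  Stage I.1 not carried; the tenant fails its burden.
The landlord prevails on this issue.
— Issue II —
Stage II.1 — burden on tenant; standard: a more-likely-than-not showing (weight is at least 49).
    (f): 57 − 8 = 49 ≥ 49 [met]
    (g): 63 − 31 = 32 < 49 [not met]
  The tenant does not carry Stage II.1.
The analysis ends at Stage II.1; the landlord prevails on this issue.
Per-issue: Issue I → landlord; Issue II → landlord. The tenant must prevail on at least one issue; overall, the landlord prevails.

landlord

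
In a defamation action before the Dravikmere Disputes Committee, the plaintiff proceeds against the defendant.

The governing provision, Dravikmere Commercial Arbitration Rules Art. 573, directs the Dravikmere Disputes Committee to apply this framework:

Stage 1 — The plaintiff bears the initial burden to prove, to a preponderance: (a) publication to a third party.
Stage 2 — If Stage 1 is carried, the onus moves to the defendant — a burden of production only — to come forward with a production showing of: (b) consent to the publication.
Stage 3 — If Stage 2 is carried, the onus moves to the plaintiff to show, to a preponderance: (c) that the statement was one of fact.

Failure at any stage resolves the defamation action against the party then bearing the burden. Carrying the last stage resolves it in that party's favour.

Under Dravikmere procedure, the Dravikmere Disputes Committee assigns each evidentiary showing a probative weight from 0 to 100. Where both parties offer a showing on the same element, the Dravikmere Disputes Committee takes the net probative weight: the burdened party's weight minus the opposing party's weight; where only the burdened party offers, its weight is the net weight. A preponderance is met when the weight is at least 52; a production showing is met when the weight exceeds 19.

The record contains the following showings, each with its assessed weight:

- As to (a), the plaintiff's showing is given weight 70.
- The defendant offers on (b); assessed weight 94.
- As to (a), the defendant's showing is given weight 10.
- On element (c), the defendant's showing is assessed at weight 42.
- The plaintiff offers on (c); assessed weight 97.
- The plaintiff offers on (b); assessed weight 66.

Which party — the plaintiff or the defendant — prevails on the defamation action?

At Stage 1 the plaintiff must meet a preponderance (weight is at least 52): on (a) the weight is 70 less the opposing 10 gives net 60, ≥ 52, so (a) meets the standard.
  Stage 1 is satisfied; the onus moves to the defendant.
At Stage 2 the defendant must meet a production showing (weight exceeds 19): on (b) the weight is 94 less the opposing 66 gives net 28, > 19, so (b) meets the standard.
  The defendant carries Stage 2; the plaintiff now bears the burden.
At Stage 3 the plaintiff must meet a preponderance (weight is at least 52): on (c) the weight is 97 less the opposing 42 gives net 55, which does reach 52, so (c) meets the standard.
  All elements met at the final stage.
Every stage carried; the plaintiff prevails.

plaintiff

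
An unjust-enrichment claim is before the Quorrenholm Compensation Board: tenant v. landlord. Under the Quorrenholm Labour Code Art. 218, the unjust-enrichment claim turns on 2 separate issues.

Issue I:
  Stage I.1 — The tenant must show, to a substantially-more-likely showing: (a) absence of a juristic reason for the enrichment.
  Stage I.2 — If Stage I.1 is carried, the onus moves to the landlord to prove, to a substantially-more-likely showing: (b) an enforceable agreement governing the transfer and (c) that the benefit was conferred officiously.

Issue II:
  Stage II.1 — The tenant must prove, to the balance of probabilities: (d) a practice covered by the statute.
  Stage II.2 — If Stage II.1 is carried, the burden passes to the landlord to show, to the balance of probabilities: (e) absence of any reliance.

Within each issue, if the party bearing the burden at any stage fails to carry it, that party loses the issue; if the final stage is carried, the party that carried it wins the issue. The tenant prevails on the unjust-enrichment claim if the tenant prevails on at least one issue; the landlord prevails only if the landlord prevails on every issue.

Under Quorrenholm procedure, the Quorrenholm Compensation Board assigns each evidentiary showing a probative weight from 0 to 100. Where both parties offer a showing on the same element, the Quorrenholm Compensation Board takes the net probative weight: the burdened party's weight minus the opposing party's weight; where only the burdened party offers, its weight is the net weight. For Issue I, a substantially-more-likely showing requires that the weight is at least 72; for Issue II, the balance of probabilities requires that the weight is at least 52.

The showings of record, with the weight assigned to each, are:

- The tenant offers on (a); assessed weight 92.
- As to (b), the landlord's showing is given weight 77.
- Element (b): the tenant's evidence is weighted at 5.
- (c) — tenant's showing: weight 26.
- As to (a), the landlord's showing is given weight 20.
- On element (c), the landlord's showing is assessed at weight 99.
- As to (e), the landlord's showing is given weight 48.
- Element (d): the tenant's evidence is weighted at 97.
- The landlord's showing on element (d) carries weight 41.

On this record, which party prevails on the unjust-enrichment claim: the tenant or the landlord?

tenant

— Issue I —
Stage I.1 — burden on tenant; standard: a substantially-more-likely showing (weight is at least 72).
    (a): 92 − 20 = 72 ≥ 72 [met]
  All elements met. The burden passes to the landlord.
Stage I.2 — burden on landlord; standard: a substantially-more-likely showing (weight is at least 72).
    (b): 77 − 5 = 72 ≥ 72 [met]
    (c): 99 − 26 = 73 ≥ 72 [met]
  Stage I.2 carried; the final stage is satisfied.
All stages carried — the landlord prevails on this issue.
— Issue II —
Stage II.1 (tenant, the balance of probabilities, weight is at least 52): (d) net 97−41=56 ≥ 52 — meets.
  Stage II.1 carried; the burden shifts to the landlord.
Stage II.2 (landlord, the balance of probabilities, weight is at least 52): (e) 48 < 52 — fails.
  Stage II.2 not carried; the landlord fails its burden.
The tenant prevails on this issue.
Per-issue: Issue I → landlord; Issue II → tenant. The tenant must prevail on at least one issue; overall, the tenant prevails.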